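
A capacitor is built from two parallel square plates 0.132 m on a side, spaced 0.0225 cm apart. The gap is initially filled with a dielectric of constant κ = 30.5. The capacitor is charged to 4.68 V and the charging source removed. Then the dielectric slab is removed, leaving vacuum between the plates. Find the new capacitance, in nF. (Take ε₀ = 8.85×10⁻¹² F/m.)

A = (0.132 m)² = 1.74×10⁻² m².
Initially C₁ = κε₀A/d = 30.5 × 8.85×10⁻¹² × 1.74×10⁻² / 2.25×10⁻⁴ = 2.09×10⁻⁸ F.
C = κε₀A/d scales with κ, so C₂/C₁ = 1/κ = 1/30.5 = 0.0328.
C₂ = 0.0328 × 2.09×10⁻⁸ = 6.85×10⁻¹⁰ F.

0.685 nF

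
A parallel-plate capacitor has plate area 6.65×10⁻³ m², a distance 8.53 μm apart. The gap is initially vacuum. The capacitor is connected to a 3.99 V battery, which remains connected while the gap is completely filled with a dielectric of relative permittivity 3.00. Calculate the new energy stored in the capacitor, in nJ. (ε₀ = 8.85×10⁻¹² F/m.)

165 nJ

Initially C₁ = ε₀A/d = 8.85×10⁻¹² × 6.65×10⁻³ / 8.53×10⁻⁶ = 6.90×10⁻⁹ F.
U₁ = 5.49×10⁻⁸ J.
Battery connected ⇒ V is held fixed. C₂ = 3.00 C₁ and U = ½CV², so U₂/U₁ = C₂/C₁ = 3.00.
U₂ = 3.00 × 5.49×10⁻⁸ = 1.65×10⁻⁷ J.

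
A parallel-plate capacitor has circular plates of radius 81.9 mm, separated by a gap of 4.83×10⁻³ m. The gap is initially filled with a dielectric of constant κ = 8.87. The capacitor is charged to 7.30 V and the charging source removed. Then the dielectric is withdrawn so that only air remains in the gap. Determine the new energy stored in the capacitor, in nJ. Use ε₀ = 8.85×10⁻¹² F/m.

A = π(81.9 mm)² = 2.11×10⁻² m².
Initially C₁ = κε₀A/d = 8.87 × 8.85×10⁻¹² × 2.11×10⁻² / 4.83×10⁻³ = 3.42×10⁻¹⁰ F.
U₁ = 9.13×10⁻⁹ J.
Isolated ⇒ Q is held fixed. C₂ = 0.113 C₁ and U = Q²/(2C), so U₂/U₁ = C₁/C₂ = 8.87.
U₂ = 8.87 × 9.13×10⁻⁹ = 8.09×10⁻⁸ J.

80.9 nJ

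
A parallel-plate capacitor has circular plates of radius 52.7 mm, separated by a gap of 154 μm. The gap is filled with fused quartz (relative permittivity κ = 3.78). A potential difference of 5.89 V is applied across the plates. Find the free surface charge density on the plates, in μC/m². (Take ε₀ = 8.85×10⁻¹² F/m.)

A = π(52.7 mm)² = 8.73×10⁻³ m².
C = κε₀A/d = 3.78 × 8.85×10⁻¹² × 8.73×10⁻³ / 1.54×10⁻⁴ = 1.90×10⁻⁹ F.
σ = Q/A = CV/A = 1.90×10⁻⁹ × 5.89 / 8.73×10⁻³ = 1.28×10⁻⁶ C/m².

σ ≈ 1.28 μC/m²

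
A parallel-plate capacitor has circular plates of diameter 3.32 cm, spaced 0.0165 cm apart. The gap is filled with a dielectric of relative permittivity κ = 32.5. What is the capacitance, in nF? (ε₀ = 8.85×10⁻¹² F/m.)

1.51 nF

A = π(3.32/2 cm)² = 8.66×10⁻⁴ m².
C = κε₀A/d = 32.5 × 8.85×10⁻¹² × 8.66×10⁻⁴ / 1.65×10⁻⁴ = 1.51×10⁻⁹ F.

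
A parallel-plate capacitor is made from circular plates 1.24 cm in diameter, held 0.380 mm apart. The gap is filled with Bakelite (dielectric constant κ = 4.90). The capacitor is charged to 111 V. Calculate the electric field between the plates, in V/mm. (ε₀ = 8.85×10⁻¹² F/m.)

E ≈ 292 V/mm

E = V/d = 111 / 3.80×10⁻⁴ = 2.92×10⁵ V/m.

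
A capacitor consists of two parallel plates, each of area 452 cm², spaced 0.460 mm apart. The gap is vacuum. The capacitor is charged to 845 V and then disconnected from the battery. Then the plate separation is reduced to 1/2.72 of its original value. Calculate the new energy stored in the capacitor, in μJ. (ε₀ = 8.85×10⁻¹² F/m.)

A = 452 cm² = 4.52×10⁻² m².
Initially C₁ = ε₀A/d = 8.85×10⁻¹² × 4.52×10⁻² / 4.60×10⁻⁴ = 8.70×10⁻¹⁰ F.
U₁ = 3.10×10⁻⁴ J.
Isolated ⇒ Q is held fixed. C₂ = 2.72 C₁ and U = Q²/(2C), so U₂/U₁ = C₁/C₂ = 0.368.
U₂ = 0.368 × 3.10×10⁻⁴ = 1.14×10⁻⁴ J.

114 μJ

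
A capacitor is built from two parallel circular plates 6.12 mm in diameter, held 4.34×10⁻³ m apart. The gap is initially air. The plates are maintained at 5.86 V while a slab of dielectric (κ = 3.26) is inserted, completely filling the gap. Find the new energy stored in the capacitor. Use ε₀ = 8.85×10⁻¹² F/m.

A = π(6.12/2 mm)² = 2.94×10⁻⁵ m².
Initially C₁ = ε₀A/d = 8.85×10⁻¹² × 2.94×10⁻⁵ / 4.34×10⁻³ = 6.00×10⁻¹⁴ F.
U₁ = 1.03×10⁻¹² J.
Battery connected ⇒ V is held fixed. C₂ = 3.26 C₁ and U = ½CV², so U₂/U₁ = C₂/C₁ = 3.26.
U₂ = 3.26 × 1.03×10⁻¹² = 3.36×10⁻¹² J.

U ≈ 3.36 pJ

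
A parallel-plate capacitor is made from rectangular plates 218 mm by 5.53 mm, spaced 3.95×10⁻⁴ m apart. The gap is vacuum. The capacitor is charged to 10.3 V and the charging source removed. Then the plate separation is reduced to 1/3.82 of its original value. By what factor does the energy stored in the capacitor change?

Isolated ⇒ Q is held fixed.
C₂ = 3.82 C₁ and U = Q²/(2C), so U₂/U₁ = C₁/C₂ = 0.262.

0.262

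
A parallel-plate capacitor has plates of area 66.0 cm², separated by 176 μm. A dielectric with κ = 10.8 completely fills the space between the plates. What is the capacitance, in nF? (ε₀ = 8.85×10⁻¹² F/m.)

A = 66.0 cm² = 6.60×10⁻³ m².
C = κε₀A/d = 10.8 × 8.85×10⁻¹² × 6.60×10⁻³ / 1.76×10⁻⁴ = 3.58×10⁻⁹ F.

C ≈ 3.58 nF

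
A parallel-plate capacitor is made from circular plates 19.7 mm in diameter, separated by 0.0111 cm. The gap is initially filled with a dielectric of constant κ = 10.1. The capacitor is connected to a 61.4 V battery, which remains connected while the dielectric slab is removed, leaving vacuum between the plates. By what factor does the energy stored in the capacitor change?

0.0990

Battery connected ⇒ V is held fixed.
C₂ = 0.0990 C₁ and U = ½CV², so U₂/U₁ = C₂/C₁ = 0.0990.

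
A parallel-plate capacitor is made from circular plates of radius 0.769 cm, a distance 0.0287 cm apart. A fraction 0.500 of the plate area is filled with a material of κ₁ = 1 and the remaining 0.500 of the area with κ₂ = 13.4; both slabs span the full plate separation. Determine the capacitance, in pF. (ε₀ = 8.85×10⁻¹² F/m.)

41.2 pF

A = π(0.769 cm)² = 1.86×10⁻⁴ m².
Side-by-side slabs ⇒ two capacitors in parallel, each spanning the full gap.
C₁ = κ₁ε₀A₁/d = 1.00 × 8.85×10⁻¹² × 9.29×10⁻⁵ / 2.87×10⁻⁴ = 2.86×10⁻¹² F.
C₂ = κ₂ε₀A₂/d = 13.4 × 8.85×10⁻¹² × 9.29×10⁻⁵ / 2.87×10⁻⁴ = 3.84×10⁻¹¹ F.
C = C₁ + C₂ = 4.12×10⁻¹¹ F.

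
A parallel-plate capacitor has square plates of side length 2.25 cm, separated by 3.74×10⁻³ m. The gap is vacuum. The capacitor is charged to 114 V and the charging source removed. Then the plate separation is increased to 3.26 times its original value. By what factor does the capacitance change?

C₂/C₁ ≈ 0.307

C = ε₀A/d scales as 1/d, so C₂/C₁ = d₁/d₂ = 1/3.26 = 0.307.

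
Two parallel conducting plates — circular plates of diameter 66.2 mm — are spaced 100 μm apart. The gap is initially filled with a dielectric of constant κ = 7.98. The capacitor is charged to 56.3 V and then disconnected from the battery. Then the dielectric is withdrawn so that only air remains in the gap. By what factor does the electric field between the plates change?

Isolated ⇒ Q is held fixed.
V₂ = Q/C₂ = V₁/0.125; E = V/d, so E₂/E₁ = (V₂/V₁)(d₁/d₂) = 7.98.

7.98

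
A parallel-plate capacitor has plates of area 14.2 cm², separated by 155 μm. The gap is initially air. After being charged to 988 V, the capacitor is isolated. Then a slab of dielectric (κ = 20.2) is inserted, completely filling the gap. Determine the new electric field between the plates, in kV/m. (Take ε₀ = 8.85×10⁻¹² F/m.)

A = 14.2 cm² = 1.42×10⁻³ m².
Initially C₁ = ε₀A/d = 8.85×10⁻¹² × 1.42×10⁻³ / 1.55×10⁻⁴ = 8.11×10⁻¹¹ F.
E₁ = 6.37×10⁶ V/m.
Isolated ⇒ Q is held fixed. V₂ = Q/C₂ = V₁/20.2; E = V/d, so E₂/E₁ = (V₂/V₁)(d₁/d₂) = 0.0495.
E₂ = 0.0495 × 6.37×10⁶ = 3.16×10⁵ V/m.

E ≈ 316 kV/m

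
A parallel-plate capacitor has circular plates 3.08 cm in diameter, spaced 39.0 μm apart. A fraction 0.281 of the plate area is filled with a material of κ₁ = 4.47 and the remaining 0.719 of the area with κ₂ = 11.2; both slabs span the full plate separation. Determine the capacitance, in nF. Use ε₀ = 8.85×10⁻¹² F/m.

A = π(3.08/2 cm)² = 7.45×10⁻⁴ m².
Side-by-side slabs ⇒ two capacitors in parallel, each spanning the full gap.
C₁ = κ₁ε₀A₁/d = 4.47 × 8.85×10⁻¹² × 2.09×10⁻⁴ / 3.90×10⁻⁵ = 2.12×10⁻¹⁰ F.
C₂ = κ₂ε₀A₂/d = 11.2 × 8.85×10⁻¹² × 5.36×10⁻⁴ / 3.90×10⁻⁵ = 1.36×10⁻⁹ F.
C = C₁ + C₂ = 1.57×10⁻⁹ F.

C ≈ 1.57 nF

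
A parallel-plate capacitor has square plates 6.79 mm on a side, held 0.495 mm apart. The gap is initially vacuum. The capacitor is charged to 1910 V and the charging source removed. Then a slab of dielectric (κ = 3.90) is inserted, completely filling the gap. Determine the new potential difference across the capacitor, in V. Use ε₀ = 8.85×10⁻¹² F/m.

A = (6.79 mm)² = 4.61×10⁻⁵ m².
Initially C₁ = ε₀A/d = 8.85×10⁻¹² × 4.61×10⁻⁵ / 4.95×10⁻⁴ = 8.24×10⁻¹³ F.
V₁ = 1.91×10³ V.
Isolated ⇒ Q is held fixed. C₂ = 3.90 C₁ and V = Q/C, so V₂/V₁ = C₁/C₂ = 0.256.
V₂ = 0.256 × 1.91×10³ = 4.90×10² V.

490 V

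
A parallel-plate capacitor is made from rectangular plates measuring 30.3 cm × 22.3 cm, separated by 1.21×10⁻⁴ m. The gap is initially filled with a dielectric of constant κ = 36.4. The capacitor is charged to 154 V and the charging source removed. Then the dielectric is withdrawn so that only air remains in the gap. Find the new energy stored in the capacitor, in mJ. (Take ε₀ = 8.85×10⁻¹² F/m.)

A = 30.3 × 22.3 cm² = 6.76×10⁻² m².
Initially C₁ = κε₀A/d = 36.4 × 8.85×10⁻¹² × 6.76×10⁻² / 1.21×10⁻⁴ = 1.80×10⁻⁷ F.
U₁ = 2.13×10⁻³ J.
Isolated ⇒ Q is held fixed. C₂ = 0.0275 C₁ and U = Q²/(2C), so U₂/U₁ = C₁/C₂ = 36.4.
U₂ = 36.4 × 2.13×10⁻³ = 7.76×10⁻² J.

U ≈ 77.6 mJ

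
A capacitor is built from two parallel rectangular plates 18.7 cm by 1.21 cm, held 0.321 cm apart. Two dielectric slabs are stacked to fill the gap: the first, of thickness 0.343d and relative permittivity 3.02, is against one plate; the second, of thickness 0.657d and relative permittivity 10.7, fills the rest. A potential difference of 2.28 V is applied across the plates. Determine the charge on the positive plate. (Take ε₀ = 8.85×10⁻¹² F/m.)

Q ≈ 81.3 pC

A = 18.7 × 1.21 cm² = 2.26×10⁻³ m².
Stacked slabs ⇒ two capacitors in series, each with the full plate area.
C₁ = κ₁ε₀A/d₁ = 3.02 × 8.85×10⁻¹² × 2.26×10⁻³ / 1.10×10⁻³ = 5.49×10⁻¹¹ F.
C₂ = κ₂ε₀A/d₂ = 10.7 × 8.85×10⁻¹² × 2.26×10⁻³ / 2.11×10⁻³ = 1.02×10⁻¹⁰ F.
C = (1/C₁ + 1/C₂)⁻¹ = 3.57×10⁻¹¹ F.
Q = CV = 3.57×10⁻¹¹ × 2.28 = 8.13×10⁻¹¹ C.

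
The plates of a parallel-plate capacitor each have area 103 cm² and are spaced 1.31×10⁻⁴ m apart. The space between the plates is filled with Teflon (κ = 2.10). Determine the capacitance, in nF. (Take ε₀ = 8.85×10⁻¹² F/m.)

A = 103 cm² = 1.03×10⁻² m².
C = κε₀A/d = 2.10 × 8.85×10⁻¹² × 1.03×10⁻² / 1.31×10⁻⁴ = 1.46×10⁻⁹ F.

1.46 nF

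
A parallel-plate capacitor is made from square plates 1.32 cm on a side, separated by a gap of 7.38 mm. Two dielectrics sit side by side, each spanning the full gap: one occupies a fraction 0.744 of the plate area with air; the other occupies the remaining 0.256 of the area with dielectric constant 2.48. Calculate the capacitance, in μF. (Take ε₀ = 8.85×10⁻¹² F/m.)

C ≈ 2.88×10⁻⁷ μF

A = (1.32 cm)² = 1.74×10⁻⁴ m².
Side-by-side slabs ⇒ two capacitors in parallel, each spanning the full gap.
C₁ = κ₁ε₀A₁/d = 1.00 × 8.85×10⁻¹² × 1.30×10⁻⁴ / 7.38×10⁻³ = 1.55×10⁻¹³ F.
C₂ = κ₂ε₀A₂/d = 2.48 × 8.85×10⁻¹² × 4.46×10⁻⁵ / 7.38×10⁻³ = 1.33×10⁻¹³ F.
C = C₁ + C₂ = 2.88×10⁻¹³ F.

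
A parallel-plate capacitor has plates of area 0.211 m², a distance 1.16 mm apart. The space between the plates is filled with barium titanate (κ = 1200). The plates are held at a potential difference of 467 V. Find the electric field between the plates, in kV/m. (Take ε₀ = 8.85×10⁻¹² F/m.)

403 kV/m

E = V/d = 467 / 1.16×10⁻³ = 4.03×10⁵ V/m.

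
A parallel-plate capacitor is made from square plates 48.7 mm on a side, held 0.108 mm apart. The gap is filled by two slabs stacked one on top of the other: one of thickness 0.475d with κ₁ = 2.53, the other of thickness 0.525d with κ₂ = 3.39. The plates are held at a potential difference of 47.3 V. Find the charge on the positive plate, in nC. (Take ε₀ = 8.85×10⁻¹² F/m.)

A = (48.7 mm)² = 2.37×10⁻³ m².
Stacked slabs ⇒ two capacitors in series, each with the full plate area.
C₁ = κ₁ε₀A/d₁ = 2.53 × 8.85×10⁻¹² × 2.37×10⁻³ / 5.13×10⁻⁵ = 1.04×10⁻⁹ F.
C₂ = κ₂ε₀A/d₂ = 3.39 × 8.85×10⁻¹² × 2.37×10⁻³ / 5.67×10⁻⁵ = 1.25×10⁻⁹ F.
C = (1/C₁ + 1/C₂)⁻¹ = 5.67×10⁻¹⁰ F.
Q = CV = 5.67×10⁻¹⁰ × 47.3 = 2.68×10⁻⁸ C.

Q ≈ 26.8 nC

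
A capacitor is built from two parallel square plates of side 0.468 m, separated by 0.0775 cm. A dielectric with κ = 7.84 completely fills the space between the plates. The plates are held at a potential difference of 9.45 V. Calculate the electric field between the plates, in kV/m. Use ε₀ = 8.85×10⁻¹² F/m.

12.2 kV/m

E = V/d = 9.45 / 7.75×10⁻⁴ = 1.22×10⁴ V/m.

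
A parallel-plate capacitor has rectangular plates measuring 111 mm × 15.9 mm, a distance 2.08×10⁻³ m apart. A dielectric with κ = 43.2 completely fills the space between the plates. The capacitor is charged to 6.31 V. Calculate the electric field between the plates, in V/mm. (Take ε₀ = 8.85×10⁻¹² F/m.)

E = V/d = 6.31 / 2.08×10⁻³ = 3.03×10³ V/m.

E ≈ 3.03 V/mm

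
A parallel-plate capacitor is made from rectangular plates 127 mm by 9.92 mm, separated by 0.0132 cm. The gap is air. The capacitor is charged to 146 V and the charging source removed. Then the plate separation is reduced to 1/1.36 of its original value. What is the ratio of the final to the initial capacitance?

C = ε₀A/d scales as 1/d, so C₂/C₁ = d₁/d₂ = 1.36.

1.36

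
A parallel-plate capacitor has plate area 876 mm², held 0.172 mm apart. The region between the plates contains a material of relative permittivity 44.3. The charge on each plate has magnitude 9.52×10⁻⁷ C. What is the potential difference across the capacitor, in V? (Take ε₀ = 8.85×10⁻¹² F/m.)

A = 876 mm² = 8.76×10⁻⁴ m².
C = κε₀A/d = 44.3 × 8.85×10⁻¹² × 8.76×10⁻⁴ / 1.72×10⁻⁴ = 2.00×10⁻⁹ F.
V = Q/C = 9.52×10⁻⁷ / 2.00×10⁻⁹ = 4.77×10² V.

477 V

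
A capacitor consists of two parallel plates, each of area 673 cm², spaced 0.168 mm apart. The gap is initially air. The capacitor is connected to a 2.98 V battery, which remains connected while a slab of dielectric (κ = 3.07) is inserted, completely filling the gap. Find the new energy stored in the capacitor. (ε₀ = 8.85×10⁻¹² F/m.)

U ≈ 48.3 nJ

A = 673 cm² = 6.73×10⁻² m².
Initially C₁ = ε₀A/d = 8.85×10⁻¹² × 6.73×10⁻² / 1.68×10⁻⁴ = 3.55×10⁻⁹ F.
U₁ = 1.57×10⁻⁸ J.
Battery connected ⇒ V is held fixed. C₂ = 3.07 C₁ and U = ½CV², so U₂/U₁ = C₂/C₁ = 3.07.
U₂ = 3.07 × 1.57×10⁻⁸ = 4.83×10⁻⁸ J.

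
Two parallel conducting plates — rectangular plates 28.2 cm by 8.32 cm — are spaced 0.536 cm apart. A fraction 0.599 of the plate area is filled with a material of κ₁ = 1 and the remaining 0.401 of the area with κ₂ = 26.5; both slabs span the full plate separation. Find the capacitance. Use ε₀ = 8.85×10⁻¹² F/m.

A = 28.2 × 8.32 cm² = 2.35×10⁻² m².
Side-by-side slabs ⇒ two capacitors in parallel, each spanning the full gap.
C₁ = κ₁ε₀A₁/d = 1.00 × 8.85×10⁻¹² × 1.41×10⁻² / 5.36×10⁻³ = 2.32×10⁻¹¹ F.
C₂ = κ₂ε₀A₂/d = 26.5 × 8.85×10⁻¹² × 9.41×10⁻³ / 5.36×10⁻³ = 4.12×10⁻¹⁰ F.
C = C₁ + C₂ = 4.35×10⁻¹⁰ F.

C ≈ 435 pF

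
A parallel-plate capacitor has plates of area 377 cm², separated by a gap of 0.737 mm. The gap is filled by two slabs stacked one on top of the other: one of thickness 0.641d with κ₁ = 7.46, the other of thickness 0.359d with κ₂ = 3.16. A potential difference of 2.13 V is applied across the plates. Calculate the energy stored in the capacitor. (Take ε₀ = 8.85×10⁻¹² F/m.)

A = 377 cm² = 3.77×10⁻² m².
Stacked slabs ⇒ two capacitors in series, each with the full plate area.
C₁ = κ₁ε₀A/d₁ = 7.46 × 8.85×10⁻¹² × 3.77×10⁻² / 4.72×10⁻⁴ = 5.27×10⁻⁹ F.
C₂ = κ₂ε₀A/d₂ = 3.16 × 8.85×10⁻¹² × 3.77×10⁻² / 2.65×10⁻⁴ = 3.98×10⁻⁹ F.
C = (1/C₁ + 1/C₂)⁻¹ = 2.27×10⁻⁹ F.
U = ½CV² = ½ × 2.27×10⁻⁹ × (2.13)² = 5.15×10⁻⁹ J.

U ≈ 5.15 nJ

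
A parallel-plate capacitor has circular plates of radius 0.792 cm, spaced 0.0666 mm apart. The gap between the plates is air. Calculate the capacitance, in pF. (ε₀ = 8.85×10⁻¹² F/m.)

C ≈ 26.2 pF

A = π(0.792 cm)² = 1.97×10⁻⁴ m².
C = ε₀A/d = 8.85×10⁻¹² × 1.97×10⁻⁴ / 6.66×10⁻⁵ = 2.62×10⁻¹¹ F.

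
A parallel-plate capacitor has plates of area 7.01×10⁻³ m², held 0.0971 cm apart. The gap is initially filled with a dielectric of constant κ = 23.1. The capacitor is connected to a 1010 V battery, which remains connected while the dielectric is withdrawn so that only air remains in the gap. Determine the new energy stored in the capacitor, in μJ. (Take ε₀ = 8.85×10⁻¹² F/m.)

Initially C₁ = κε₀A/d = 23.1 × 8.85×10⁻¹² × 7.01×10⁻³ / 9.71×10⁻⁴ = 1.48×10⁻⁹ F.
U₁ = 7.53×10⁻⁴ J.
Battery connected ⇒ V is held fixed. C₂ = 0.0433 C₁ and U = ½CV², so U₂/U₁ = C₂/C₁ = 0.0433.
U₂ = 0.0433 × 7.53×10⁻⁴ = 3.26×10⁻⁵ J.

32.6 μJ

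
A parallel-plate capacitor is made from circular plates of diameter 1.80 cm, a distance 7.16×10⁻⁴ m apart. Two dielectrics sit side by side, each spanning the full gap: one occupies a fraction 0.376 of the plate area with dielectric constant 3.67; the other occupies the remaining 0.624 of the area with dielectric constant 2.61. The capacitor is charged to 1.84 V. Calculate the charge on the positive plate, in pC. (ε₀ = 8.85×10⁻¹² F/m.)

Q ≈ 17.4 pC

A = π(1.80/2 cm)² = 2.54×10⁻⁴ m².
Side-by-side slabs ⇒ two capacitors in parallel, each spanning the full gap.
C₁ = κ₁ε₀A₁/d = 3.67 × 8.85×10⁻¹² × 9.57×10⁻⁵ / 7.16×10⁻⁴ = 4.34×10⁻¹² F.
C₂ = κ₂ε₀A₂/d = 2.61 × 8.85×10⁻¹² × 1.59×10⁻⁴ / 7.16×10⁻⁴ = 5.12×10⁻¹² F.
C = C₁ + C₂ = 9.46×10⁻¹² F.
Q = CV = 9.46×10⁻¹² × 1.84 = 1.74×10⁻¹¹ C.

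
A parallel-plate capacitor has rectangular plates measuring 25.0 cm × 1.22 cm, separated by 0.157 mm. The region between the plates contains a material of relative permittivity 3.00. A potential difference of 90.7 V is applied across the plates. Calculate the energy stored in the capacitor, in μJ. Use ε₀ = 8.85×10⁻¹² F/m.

U ≈ 2.12 μJ

A = 25.0 × 1.22 cm² = 3.05×10⁻³ m².
C = κε₀A/d = 3.00 × 8.85×10⁻¹² × 3.05×10⁻³ / 1.57×10⁻⁴ = 5.16×10⁻¹⁰ F.
U = ½CV² = ½ × 5.16×10⁻¹⁰ × (90.7)² = 2.12×10⁻⁶ J.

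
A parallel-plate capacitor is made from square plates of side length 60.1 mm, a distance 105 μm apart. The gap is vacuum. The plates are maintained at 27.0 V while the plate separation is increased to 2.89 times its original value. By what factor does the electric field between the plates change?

Battery connected ⇒ V is held fixed.
E = V/d, so E₂/E₁ = d₁/d₂ = 0.346.

E₂/E₁ ≈ 0.346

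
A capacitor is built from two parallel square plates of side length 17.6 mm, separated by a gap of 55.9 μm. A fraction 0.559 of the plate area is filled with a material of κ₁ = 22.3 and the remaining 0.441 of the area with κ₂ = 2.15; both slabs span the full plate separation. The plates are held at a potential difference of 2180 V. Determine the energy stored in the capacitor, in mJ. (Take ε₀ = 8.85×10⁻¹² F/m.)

1.56 mJ

A = (17.6 mm)² = 3.10×10⁻⁴ m².
Side-by-side slabs ⇒ two capacitors in parallel, each spanning the full gap.
C₁ = κ₁ε₀A₁/d = 22.3 × 8.85×10⁻¹² × 1.73×10⁻⁴ / 5.59×10⁻⁵ = 6.11×10⁻¹⁰ F.
C₂ = κ₂ε₀A₂/d = 2.15 × 8.85×10⁻¹² × 1.37×10⁻⁴ / 5.59×10⁻⁵ = 4.65×10⁻¹¹ F.
C = C₁ + C₂ = 6.58×10⁻¹⁰ F.
U = ½CV² = ½ × 6.58×10⁻¹⁰ × (2180)² = 1.56×10⁻³ J.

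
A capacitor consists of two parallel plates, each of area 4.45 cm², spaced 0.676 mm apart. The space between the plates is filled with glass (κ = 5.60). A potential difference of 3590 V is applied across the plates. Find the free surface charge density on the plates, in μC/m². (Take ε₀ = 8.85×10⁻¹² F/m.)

A = 4.45 cm² = 4.45×10⁻⁴ m².
C = κε₀A/d = 5.60 × 8.85×10⁻¹² × 4.45×10⁻⁴ / 6.76×10⁻⁴ = 3.26×10⁻¹¹ F.
σ = Q/A = CV/A = 3.26×10⁻¹¹ × 3590 / 4.45×10⁻⁴ = 2.63×10⁻⁴ C/m².

σ ≈ 263 μC/m²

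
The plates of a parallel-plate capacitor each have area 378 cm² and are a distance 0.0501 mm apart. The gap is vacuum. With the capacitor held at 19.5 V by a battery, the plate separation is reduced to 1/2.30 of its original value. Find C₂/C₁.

2.30

C = ε₀A/d scales as 1/d, so C₂/C₁ = d₁/d₂ = 2.30.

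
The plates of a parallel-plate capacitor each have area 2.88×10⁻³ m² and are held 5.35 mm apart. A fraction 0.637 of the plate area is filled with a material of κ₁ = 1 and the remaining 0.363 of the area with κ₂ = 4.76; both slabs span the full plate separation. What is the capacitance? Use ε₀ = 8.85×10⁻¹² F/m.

11.3 pF

Side-by-side slabs ⇒ two capacitors in parallel, each spanning the full gap.
C₁ = κ₁ε₀A₁/d = 1.00 × 8.85×10⁻¹² × 1.83×10⁻³ / 5.35×10⁻³ = 3.03×10⁻¹² F.
C₂ = κ₂ε₀A₂/d = 4.76 × 8.85×10⁻¹² × 1.05×10⁻³ / 5.35×10⁻³ = 8.23×10⁻¹² F.
C = C₁ + C₂ = 1.13×10⁻¹¹ F.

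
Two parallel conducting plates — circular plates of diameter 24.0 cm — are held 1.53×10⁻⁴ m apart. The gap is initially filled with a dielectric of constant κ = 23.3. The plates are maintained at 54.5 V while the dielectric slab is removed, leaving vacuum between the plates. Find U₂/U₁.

Battery connected ⇒ V is held fixed.
C₂ = 0.0429 C₁ and U = ½CV², so U₂/U₁ = C₂/C₁ = 0.0429.

U₂/U₁ ≈ 0.0429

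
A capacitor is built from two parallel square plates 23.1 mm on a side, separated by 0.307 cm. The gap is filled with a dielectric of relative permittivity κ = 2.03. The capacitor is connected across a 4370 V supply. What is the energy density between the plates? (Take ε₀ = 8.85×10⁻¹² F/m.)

18.2 J/m³

E = V/d = 4370 / 3.07×10⁻³ = 1.42×10⁶ V/m.
u = ½κε₀E² = ½ × 2.03 × 8.85×10⁻¹² × (1.42×10⁶)² = 18.2 J/m³.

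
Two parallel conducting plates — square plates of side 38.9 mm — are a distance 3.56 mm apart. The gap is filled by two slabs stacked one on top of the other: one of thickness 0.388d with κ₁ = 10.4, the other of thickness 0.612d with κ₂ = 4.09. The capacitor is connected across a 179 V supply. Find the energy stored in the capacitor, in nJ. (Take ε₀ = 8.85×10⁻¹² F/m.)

A = (38.9 mm)² = 1.51×10⁻³ m².
Stacked slabs ⇒ two capacitors in series, each with the full plate area.
C₁ = κ₁ε₀A/d₁ = 10.4 × 8.85×10⁻¹² × 1.51×10⁻³ / 1.38×10⁻³ = 1.01×10⁻¹⁰ F.
C₂ = κ₂ε₀A/d₂ = 4.09 × 8.85×10⁻¹² × 1.51×10⁻³ / 2.18×10⁻³ = 2.51×10⁻¹¹ F.
C = (1/C₁ + 1/C₂)⁻¹ = 2.01×10⁻¹¹ F.
U = ½CV² = ½ × 2.01×10⁻¹¹ × (179)² = 3.22×10⁻⁷ J.

U ≈ 322 nJ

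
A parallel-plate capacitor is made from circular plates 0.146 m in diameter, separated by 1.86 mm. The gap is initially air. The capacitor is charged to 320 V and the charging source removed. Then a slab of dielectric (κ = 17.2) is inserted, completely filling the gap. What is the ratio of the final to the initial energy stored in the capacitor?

Isolated ⇒ Q is held fixed.
C₂ = 17.2 C₁ and U = Q²/(2C), so U₂/U₁ = C₁/C₂ = 0.0581.

0.0581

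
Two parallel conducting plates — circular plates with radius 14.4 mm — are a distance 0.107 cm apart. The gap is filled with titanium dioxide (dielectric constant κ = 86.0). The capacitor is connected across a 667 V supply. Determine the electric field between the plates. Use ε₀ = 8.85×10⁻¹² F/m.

E = V/d = 667 / 1.07×10⁻³ = 6.23×10⁵ V/m.

0.623 MV/m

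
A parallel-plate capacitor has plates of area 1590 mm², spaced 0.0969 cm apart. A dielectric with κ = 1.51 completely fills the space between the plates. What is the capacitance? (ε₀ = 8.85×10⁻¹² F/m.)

A = 1590 mm² = 1.59×10⁻³ m².
C = κε₀A/d = 1.51 × 8.85×10⁻¹² × 1.59×10⁻³ / 9.69×10⁻⁴ = 2.19×10⁻¹¹ F.

21.9 pF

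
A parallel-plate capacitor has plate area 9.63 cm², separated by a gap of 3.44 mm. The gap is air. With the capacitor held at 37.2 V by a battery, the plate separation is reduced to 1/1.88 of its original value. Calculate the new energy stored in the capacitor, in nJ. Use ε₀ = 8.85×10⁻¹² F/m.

A = 9.63 cm² = 9.63×10⁻⁴ m².
Initially C₁ = ε₀A/d = 8.85×10⁻¹² × 9.63×10⁻⁴ / 3.44×10⁻³ = 2.48×10⁻¹² F.
U₁ = 1.71×10⁻⁹ J.
Battery connected ⇒ V is held fixed. C₂ = 1.88 C₁ and U = ½CV², so U₂/U₁ = C₂/C₁ = 1.88.
U₂ = 1.88 × 1.71×10⁻⁹ = 3.22×10⁻⁹ J.

U ≈ 3.22 nJ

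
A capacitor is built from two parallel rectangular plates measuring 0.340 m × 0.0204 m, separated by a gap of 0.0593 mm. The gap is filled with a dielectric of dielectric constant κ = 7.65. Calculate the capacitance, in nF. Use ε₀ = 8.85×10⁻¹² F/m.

A = 0.340 × 0.0204 m² = 6.94×10⁻³ m².
C = κε₀A/d = 7.65 × 8.85×10⁻¹² × 6.94×10⁻³ / 5.93×10⁻⁵ = 7.92×10⁻⁹ F.

C ≈ 7.92 nF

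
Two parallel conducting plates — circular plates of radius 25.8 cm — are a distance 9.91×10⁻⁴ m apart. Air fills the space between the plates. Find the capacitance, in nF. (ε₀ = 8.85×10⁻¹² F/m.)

A = π(25.8 cm)² = 0.209 m².
C = ε₀A/d = 8.85×10⁻¹² × 0.209 / 9.91×10⁻⁴ = 1.87×10⁻⁹ F.

C ≈ 1.87 nF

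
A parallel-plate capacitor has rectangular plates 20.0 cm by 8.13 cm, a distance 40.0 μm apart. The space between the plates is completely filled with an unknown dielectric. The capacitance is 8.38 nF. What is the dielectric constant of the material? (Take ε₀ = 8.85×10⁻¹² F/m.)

A = 20.0 × 8.13 cm² = 1.63×10⁻² m².
κ = Cd/(ε₀A) = 8.38×10⁻⁹ × 4.00×10⁻⁵ / (8.85×10⁻¹² × 1.63×10⁻²) = 2.33.

2.33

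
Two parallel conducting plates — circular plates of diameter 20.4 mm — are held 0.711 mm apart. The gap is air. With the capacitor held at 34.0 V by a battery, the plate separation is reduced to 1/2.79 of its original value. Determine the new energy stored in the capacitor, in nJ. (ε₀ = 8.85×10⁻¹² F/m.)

6.56 nJ

A = π(20.4/2 mm)² = 3.27×10⁻⁴ m².
Initially C₁ = ε₀A/d = 8.85×10⁻¹² × 3.27×10⁻⁴ / 7.11×10⁻⁴ = 4.07×10⁻¹² F.
U₁ = 2.35×10⁻⁹ J.
Battery connected ⇒ V is held fixed. C₂ = 2.79 C₁ and U = ½CV², so U₂/U₁ = C₂/C₁ = 2.79.
U₂ = 2.79 × 2.35×10⁻⁹ = 6.56×10⁻⁹ J.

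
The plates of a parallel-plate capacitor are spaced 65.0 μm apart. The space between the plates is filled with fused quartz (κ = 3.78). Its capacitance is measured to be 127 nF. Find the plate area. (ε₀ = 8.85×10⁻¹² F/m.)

A ≈ 2.47×10⁵ mm²

A = Cd/(κε₀) = 1.27×10⁻⁷ × 6.50×10⁻⁵ / (3.78 × 8.85×10⁻¹²) = 0.247 m².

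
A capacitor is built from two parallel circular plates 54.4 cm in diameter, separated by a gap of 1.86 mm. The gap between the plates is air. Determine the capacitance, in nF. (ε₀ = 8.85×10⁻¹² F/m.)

C ≈ 1.11 nF

A = π(54.4/2 cm)² = 0.232 m².
C = ε₀A/d = 8.85×10⁻¹² × 0.232 / 1.86×10⁻³ = 1.11×10⁻⁹ F.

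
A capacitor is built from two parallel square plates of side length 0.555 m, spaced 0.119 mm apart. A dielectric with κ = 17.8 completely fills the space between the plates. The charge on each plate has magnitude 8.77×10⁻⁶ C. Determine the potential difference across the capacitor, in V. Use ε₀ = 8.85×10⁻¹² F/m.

A = (0.555 m)² = 0.308 m².
C = κε₀A/d = 17.8 × 8.85×10⁻¹² × 0.308 / 1.19×10⁻⁴ = 4.08×10⁻⁷ F.
V = Q/C = 8.77×10⁻⁶ / 4.08×10⁻⁷ = 21.5 V.

V ≈ 21.5 V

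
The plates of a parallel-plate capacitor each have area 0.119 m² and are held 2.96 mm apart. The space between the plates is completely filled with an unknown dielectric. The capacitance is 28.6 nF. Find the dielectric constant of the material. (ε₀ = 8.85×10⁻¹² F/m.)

κ = Cd/(ε₀A) = 2.86×10⁻⁸ × 2.96×10⁻³ / (8.85×10⁻¹² × 0.119) = 80.4.

κ ≈ 80.4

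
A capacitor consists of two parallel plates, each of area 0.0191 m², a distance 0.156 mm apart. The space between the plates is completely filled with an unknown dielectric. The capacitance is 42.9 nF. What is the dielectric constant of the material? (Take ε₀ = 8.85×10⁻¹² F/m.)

κ ≈ 39.6

κ = Cd/(ε₀A) = 4.29×10⁻⁸ × 1.56×10⁻⁴ / (8.85×10⁻¹² × 1.91×10⁻²) = 39.6.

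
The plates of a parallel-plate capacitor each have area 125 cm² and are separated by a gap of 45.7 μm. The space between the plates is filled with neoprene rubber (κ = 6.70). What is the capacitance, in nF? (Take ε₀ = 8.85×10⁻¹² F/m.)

A = 125 cm² = 1.25×10⁻² m².
C = κε₀A/d = 6.70 × 8.85×10⁻¹² × 1.25×10⁻² / 4.57×10⁻⁵ = 1.62×10⁻⁸ F.

C ≈ 16.2 nF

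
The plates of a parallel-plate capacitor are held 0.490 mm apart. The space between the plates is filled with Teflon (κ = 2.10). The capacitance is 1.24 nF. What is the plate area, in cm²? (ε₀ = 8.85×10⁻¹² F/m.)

A = Cd/(κε₀) = 1.24×10⁻⁹ × 4.90×10⁻⁴ / (2.10 × 8.85×10⁻¹²) = 3.27×10⁻² m².

327 cm²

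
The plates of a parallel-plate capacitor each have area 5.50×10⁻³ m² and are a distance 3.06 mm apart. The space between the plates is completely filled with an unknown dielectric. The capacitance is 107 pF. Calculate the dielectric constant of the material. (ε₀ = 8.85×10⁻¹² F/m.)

κ = Cd/(ε₀A) = 1.07×10⁻¹⁰ × 3.06×10⁻³ / (8.85×10⁻¹² × 5.50×10⁻³) = 6.73.

κ ≈ 6.73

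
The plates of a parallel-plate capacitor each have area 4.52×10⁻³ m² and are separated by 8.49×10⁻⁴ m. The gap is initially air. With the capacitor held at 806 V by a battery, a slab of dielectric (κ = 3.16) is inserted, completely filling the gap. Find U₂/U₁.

U₂/U₁ ≈ 3.16

Battery connected ⇒ V is held fixed.
C₂ = 3.16 C₁ and U = ½CV², so U₂/U₁ = C₂/C₁ = 3.16.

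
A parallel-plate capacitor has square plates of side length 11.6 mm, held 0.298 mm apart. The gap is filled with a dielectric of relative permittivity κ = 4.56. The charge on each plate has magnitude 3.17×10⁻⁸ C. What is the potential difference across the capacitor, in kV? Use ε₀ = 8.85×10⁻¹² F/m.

V ≈ 1.74 kV

A = (11.6 mm)² = 1.35×10⁻⁴ m².
C = κε₀A/d = 4.56 × 8.85×10⁻¹² × 1.35×10⁻⁴ / 2.98×10⁻⁴ = 1.82×10⁻¹¹ F.
V = Q/C = 3.17×10⁻⁸ / 1.82×10⁻¹¹ = 1.74×10³ V.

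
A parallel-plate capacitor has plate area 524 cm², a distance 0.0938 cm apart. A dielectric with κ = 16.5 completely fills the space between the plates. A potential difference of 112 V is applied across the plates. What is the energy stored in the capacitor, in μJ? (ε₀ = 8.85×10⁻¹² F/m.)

A = 524 cm² = 5.24×10⁻² m².
C = κε₀A/d = 16.5 × 8.85×10⁻¹² × 5.24×10⁻² / 9.38×10⁻⁴ = 8.16×10⁻⁹ F.
U = ½CV² = ½ × 8.16×10⁻⁹ × (112)² = 5.12×10⁻⁵ J.

U ≈ 51.2 μJ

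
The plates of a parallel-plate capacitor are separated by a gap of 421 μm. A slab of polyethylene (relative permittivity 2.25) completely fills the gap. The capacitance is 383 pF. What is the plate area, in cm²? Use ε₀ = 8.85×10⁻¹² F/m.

A = Cd/(κε₀) = 3.83×10⁻¹⁰ × 4.21×10⁻⁴ / (2.25 × 8.85×10⁻¹²) = 8.10×10⁻³ m².

81.0 cm²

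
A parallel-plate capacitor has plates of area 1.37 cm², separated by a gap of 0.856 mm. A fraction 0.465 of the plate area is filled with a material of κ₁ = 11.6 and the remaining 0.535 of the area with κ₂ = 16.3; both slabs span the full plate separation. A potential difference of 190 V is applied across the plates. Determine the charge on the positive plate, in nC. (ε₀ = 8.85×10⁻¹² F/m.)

A = 1.37 cm² = 1.37×10⁻⁴ m².
Side-by-side slabs ⇒ two capacitors in parallel, each spanning the full gap.
C₁ = κ₁ε₀A₁/d = 11.6 × 8.85×10⁻¹² × 6.37×10⁻⁵ / 8.56×10⁻⁴ = 7.64×10⁻¹² F.
C₂ = κ₂ε₀A₂/d = 16.3 × 8.85×10⁻¹² × 7.33×10⁻⁵ / 8.56×10⁻⁴ = 1.24×10⁻¹¹ F.
C = C₁ + C₂ = 2.00×10⁻¹¹ F.
Q = CV = 2.00×10⁻¹¹ × 190 = 3.80×10⁻⁹ C.

3.80 nC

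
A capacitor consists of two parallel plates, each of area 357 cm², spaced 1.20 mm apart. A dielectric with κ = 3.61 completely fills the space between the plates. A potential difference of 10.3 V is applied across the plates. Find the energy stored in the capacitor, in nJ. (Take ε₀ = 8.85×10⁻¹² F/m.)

50.4 nJ

A = 357 cm² = 3.57×10⁻² m².
C = κε₀A/d = 3.61 × 8.85×10⁻¹² × 3.57×10⁻² / 1.20×10⁻³ = 9.50×10⁻¹⁰ F.
U = ½CV² = ½ × 9.50×10⁻¹⁰ × (10.3)² = 5.04×10⁻⁸ J.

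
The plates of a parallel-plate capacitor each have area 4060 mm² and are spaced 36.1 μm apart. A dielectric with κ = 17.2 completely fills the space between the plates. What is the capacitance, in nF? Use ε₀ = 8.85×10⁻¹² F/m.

C ≈ 17.1 nF

A = 4060 mm² = 4.06×10⁻³ m².
C = κε₀A/d = 17.2 × 8.85×10⁻¹² × 4.06×10⁻³ / 3.61×10⁻⁵ = 1.71×10⁻⁸ F.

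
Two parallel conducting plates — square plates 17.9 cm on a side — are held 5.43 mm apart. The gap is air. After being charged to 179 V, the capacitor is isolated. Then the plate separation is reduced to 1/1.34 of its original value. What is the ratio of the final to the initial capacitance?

C = ε₀A/d scales as 1/d, so C₂/C₁ = d₁/d₂ = 1.34.

1.34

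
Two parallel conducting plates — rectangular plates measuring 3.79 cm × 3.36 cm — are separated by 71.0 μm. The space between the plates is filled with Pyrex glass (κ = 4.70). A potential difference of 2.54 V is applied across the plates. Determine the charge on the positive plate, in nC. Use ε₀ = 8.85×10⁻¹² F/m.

Q ≈ 1.89 nC

A = 3.79 × 3.36 cm² = 1.27×10⁻³ m².
C = κε₀A/d = 4.70 × 8.85×10⁻¹² × 1.27×10⁻³ / 7.10×10⁻⁵ = 7.46×10⁻¹⁰ F.
Q = CV = 7.46×10⁻¹⁰ × 2.54 = 1.89×10⁻⁹ C.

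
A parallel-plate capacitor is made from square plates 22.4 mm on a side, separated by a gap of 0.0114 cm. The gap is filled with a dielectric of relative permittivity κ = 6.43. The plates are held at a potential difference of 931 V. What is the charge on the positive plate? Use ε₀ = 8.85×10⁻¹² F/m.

A = (22.4 mm)² = 5.02×10⁻⁴ m².
C = κε₀A/d = 6.43 × 8.85×10⁻¹² × 5.02×10⁻⁴ / 1.14×10⁻⁴ = 2.50×10⁻¹⁰ F.
Q = CV = 2.50×10⁻¹⁰ × 931 = 2.33×10⁻⁷ C.

Q ≈ 233 nC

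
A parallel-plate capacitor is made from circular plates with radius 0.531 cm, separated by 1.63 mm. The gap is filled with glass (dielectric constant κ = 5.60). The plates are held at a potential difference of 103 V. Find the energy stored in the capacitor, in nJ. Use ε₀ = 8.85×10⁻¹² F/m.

A = π(0.531 cm)² = 8.86×10⁻⁵ m².
C = κε₀A/d = 5.60 × 8.85×10⁻¹² × 8.86×10⁻⁵ / 1.63×10⁻³ = 2.69×10⁻¹² F.
U = ½CV² = ½ × 2.69×10⁻¹² × (103)² = 1.43×10⁻⁸ J.

U ≈ 14.3 nJ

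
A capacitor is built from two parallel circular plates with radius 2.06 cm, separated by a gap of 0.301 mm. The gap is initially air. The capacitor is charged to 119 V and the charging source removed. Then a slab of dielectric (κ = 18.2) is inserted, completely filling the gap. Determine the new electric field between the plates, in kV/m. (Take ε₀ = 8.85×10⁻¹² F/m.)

21.7 kV/m

A = π(2.06 cm)² = 1.33×10⁻³ m².
Initially C₁ = ε₀A/d = 8.85×10⁻¹² × 1.33×10⁻³ / 3.01×10⁻⁴ = 3.92×10⁻¹¹ F.
E₁ = 3.95×10⁵ V/m.
Isolated ⇒ Q is held fixed. V₂ = Q/C₂ = V₁/18.2; E = V/d, so E₂/E₁ = (V₂/V₁)(d₁/d₂) = 0.0549.
E₂ = 0.0549 × 3.95×10⁵ = 2.17×10⁴ V/m.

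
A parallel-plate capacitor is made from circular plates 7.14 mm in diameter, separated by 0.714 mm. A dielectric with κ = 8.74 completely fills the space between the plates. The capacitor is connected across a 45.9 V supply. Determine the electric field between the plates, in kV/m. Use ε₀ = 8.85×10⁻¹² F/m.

E = V/d = 45.9 / 7.14×10⁻⁴ = 6.43×10⁴ V/m.

E ≈ 64.3 kV/m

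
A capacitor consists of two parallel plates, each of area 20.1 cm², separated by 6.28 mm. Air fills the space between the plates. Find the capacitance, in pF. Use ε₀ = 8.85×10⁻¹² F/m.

A = 20.1 cm² = 2.01×10⁻³ m².
C = ε₀A/d = 8.85×10⁻¹² × 2.01×10⁻³ / 6.28×10⁻³ = 2.83×10⁻¹² F.

C ≈ 2.83 pF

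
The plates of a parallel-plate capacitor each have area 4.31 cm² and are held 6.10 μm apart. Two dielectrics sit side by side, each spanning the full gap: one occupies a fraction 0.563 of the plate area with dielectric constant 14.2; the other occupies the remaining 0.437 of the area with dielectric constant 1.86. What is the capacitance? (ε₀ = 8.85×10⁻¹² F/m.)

5.51 nF

A = 4.31 cm² = 4.31×10⁻⁴ m².
Side-by-side slabs ⇒ two capacitors in parallel, each spanning the full gap.
C₁ = κ₁ε₀A₁/d = 14.2 × 8.85×10⁻¹² × 2.43×10⁻⁴ / 6.10×10⁻⁶ = 5.00×10⁻⁹ F.
C₂ = κ₂ε₀A₂/d = 1.86 × 8.85×10⁻¹² × 1.88×10⁻⁴ / 6.10×10⁻⁶ = 5.08×10⁻¹⁰ F.
C = C₁ + C₂ = 5.51×10⁻⁹ F.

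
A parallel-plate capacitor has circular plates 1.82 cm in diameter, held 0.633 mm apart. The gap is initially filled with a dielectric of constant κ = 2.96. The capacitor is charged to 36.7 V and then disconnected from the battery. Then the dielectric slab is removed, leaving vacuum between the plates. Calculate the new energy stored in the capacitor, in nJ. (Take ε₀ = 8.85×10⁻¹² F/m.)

A = π(1.82/2 cm)² = 2.60×10⁻⁴ m².
Initially C₁ = κε₀A/d = 2.96 × 8.85×10⁻¹² × 2.60×10⁻⁴ / 6.33×10⁻⁴ = 1.08×10⁻¹¹ F.
U₁ = 7.25×10⁻⁹ J.
Isolated ⇒ Q is held fixed. C₂ = 0.338 C₁ and U = Q²/(2C), so U₂/U₁ = C₁/C₂ = 2.96.
U₂ = 2.96 × 7.25×10⁻⁹ = 2.15×10⁻⁸ J.

U ≈ 21.5 nJ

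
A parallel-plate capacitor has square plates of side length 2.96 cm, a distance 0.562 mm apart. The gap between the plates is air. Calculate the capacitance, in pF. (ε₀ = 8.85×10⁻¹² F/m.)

A = (2.96 cm)² = 8.76×10⁻⁴ m².
C = ε₀A/d = 8.85×10⁻¹² × 8.76×10⁻⁴ / 5.62×10⁻⁴ = 1.38×10⁻¹¹ F.

C ≈ 13.8 pF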